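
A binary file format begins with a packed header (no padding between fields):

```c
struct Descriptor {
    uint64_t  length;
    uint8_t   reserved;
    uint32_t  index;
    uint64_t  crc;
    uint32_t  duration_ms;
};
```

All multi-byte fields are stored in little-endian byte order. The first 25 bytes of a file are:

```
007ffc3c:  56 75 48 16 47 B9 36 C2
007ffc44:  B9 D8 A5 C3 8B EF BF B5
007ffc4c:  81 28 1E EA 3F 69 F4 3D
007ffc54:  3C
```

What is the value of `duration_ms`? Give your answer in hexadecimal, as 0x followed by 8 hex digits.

0x3C3DF469

`duration_ms` follows `length` (8 B), `reserved` (1 B), `index` (4 B), `crc` (8 B), so it starts at offset 8 + 1 + 4 + 8 = 21 and occupies 4 bytes.
Bytes at offsets 21..24: 69 F4 3D 3C.
In little-endian order the low byte comes first in memory.
Reassemble most-significant byte first: 3C 3D F4 69 → 0x3C3DF469.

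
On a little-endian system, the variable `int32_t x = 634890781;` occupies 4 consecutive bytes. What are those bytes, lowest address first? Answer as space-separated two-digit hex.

1D AA D7 25

634890781 in hexadecimal, padded to 32 bits, is 0x25D7AA1D.
Split into bytes (most-significant first): 25 D7 AA 1D.
Little-endian: lowest address holds the least-significant byte.
So at ascending addresses the bytes are 1D AA D7 25.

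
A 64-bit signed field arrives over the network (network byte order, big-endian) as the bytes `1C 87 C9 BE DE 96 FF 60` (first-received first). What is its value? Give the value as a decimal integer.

Big-endian: lowest address holds the most-significant byte.
The bytes are already most-significant first: 0x1C87C9BEDE96FF60.
0x1C87C9BEDE96FF60 = 2055833576533327712.

2055833576533327712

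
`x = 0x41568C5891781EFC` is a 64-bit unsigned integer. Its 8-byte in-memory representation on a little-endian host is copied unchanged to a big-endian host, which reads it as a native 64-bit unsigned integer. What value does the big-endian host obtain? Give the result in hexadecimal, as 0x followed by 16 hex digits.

Stored little-endian, the bytes at ascending addresses are FC 1E 78 91 58 8C 56 41.
Read back as big-endian, the last byte is least significant, giving 0xFC1E7891588C5641.

0xFC1E7891588C5641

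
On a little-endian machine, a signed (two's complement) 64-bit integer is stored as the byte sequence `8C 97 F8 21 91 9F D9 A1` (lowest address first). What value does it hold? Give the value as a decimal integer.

In little-endian order the low byte comes first in memory.
Reassemble most-significant byte first: A1 D9 9F 91 21 F8 97 8C → 0xA1D99F9121F8978C.
Top bit is set, so as a signed 64-bit value this is 0xA1D99F9121F8978C − 2^64 = -6784215917967927412.

-6784215917967927412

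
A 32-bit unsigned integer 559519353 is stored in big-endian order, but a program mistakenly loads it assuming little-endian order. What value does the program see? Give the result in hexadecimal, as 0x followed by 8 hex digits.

0x79965921

559519353 in 32-bit hexadecimal is 0x21599679.
Stored big-endian, the bytes at ascending addresses are 21 59 96 79.
Read back as little-endian, the first byte is least significant, giving 0x79965921.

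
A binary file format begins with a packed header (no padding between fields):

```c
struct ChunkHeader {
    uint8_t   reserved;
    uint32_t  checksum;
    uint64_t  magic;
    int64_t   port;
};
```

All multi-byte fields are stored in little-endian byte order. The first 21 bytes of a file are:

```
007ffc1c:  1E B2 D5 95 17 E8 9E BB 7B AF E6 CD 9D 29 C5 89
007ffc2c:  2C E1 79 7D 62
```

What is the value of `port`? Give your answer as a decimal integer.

`port` follows `reserved` (1 B), `checksum` (4 B), `magic` (8 B), so it starts at offset 1 + 4 + 8 = 13 and occupies 8 bytes.
Bytes at offsets 13..20: 29 C5 89 2C E1 79 7D 62.
In little-endian order the low byte comes first in memory.
Reassemble most-significant byte first: 62 7D 79 E1 2C 89 C5 29 → 0x627D79E12C89C529.
0x627D79E12C89C529 = 7096962595827598633.

7096962595827598633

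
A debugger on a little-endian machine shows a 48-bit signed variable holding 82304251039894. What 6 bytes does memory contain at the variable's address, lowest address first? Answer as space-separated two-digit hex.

82304251039894 in hexadecimal, padded to 48 bits, is 0x4ADAF3A59096.
Split into bytes (most-significant first): 4A DA F3 A5 90 96.
Little-endian: lowest address holds the least-significant byte.
So at ascending addresses the bytes are 96 90 A5 F3 DA 4A.

96 90 A5 F3 DA 4A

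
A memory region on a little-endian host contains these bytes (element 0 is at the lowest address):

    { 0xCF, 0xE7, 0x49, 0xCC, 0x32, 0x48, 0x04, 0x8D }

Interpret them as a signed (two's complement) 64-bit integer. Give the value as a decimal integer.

Little-endian stores the least-significant byte at the lowest address.
Reassemble most-significant byte first: 8D 04 48 32 CC 49 E7 CF → 0x8D044832CC49E7CF.
Top bit is set, so as a signed 64-bit value this is 0x8D044832CC49E7CF − 2^64 = -8285418031441909809.

-8285418031441909809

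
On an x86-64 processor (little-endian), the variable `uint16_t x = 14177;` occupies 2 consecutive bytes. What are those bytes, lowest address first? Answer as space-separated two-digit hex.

14177 in hexadecimal, padded to 16 bits, is 0x3761.
Split into bytes (most-significant first): 37 61.
In little-endian order the low byte comes first in memory.
So at ascending addresses the bytes are 61 37.

61 37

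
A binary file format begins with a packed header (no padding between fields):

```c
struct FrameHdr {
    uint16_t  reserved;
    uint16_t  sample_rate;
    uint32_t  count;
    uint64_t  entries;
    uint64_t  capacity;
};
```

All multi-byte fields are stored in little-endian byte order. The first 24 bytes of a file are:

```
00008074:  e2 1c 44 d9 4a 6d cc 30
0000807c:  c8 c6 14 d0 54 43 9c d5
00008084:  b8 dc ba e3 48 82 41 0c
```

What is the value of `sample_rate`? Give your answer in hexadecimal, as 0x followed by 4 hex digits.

`sample_rate` follows `reserved` (2 bytes), so it starts at byte offset 2 and occupies 2 bytes.
Bytes at offsets 2..3: 44 D9.
Little-endian stores the least-significant byte at the lowest address.
Reassemble most-significant byte first: D9 44 → 0xD944.

0xD944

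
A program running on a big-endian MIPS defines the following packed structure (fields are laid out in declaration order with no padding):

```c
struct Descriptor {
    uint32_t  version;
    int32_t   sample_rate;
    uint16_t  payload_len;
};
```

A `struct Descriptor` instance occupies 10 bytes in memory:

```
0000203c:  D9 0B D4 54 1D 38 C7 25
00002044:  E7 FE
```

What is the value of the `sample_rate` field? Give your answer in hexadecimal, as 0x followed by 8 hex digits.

0x1D38C725

`sample_rate` follows `version` (4 bytes), so it starts at byte offset 4 and occupies 4 bytes.
Bytes at offsets 4..7: 1D 38 C7 25.
In big-endian order the high byte comes first in memory.
The bytes are already most-significant first: 0x1D38C725.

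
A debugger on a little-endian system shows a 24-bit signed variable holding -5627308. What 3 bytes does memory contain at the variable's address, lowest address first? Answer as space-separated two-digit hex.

54 22 AA

Two's complement of -5627308 in 24 bits: 5627308 = 0x55DDAC; invert → 0xAA2253; add 1 → 0xAA2254.
Split into bytes (most-significant first): AA 22 54.
In little-endian order the low byte comes first in memory.
So at ascending addresses the bytes are 54 22 AA.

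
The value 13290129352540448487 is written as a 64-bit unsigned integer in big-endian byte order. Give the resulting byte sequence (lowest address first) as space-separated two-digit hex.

B8 70 06 3B 65 2A 66 E7

13290129352540448487 in hexadecimal, padded to 64 bits, is 0xB870063B652A66E7.
Split into bytes (most-significant first): B8 70 06 3B 65 2A 66 E7.
Big-endian: lowest address holds the most-significant byte.
So the memory order matches the most-significant-first order: B8 70 06 3B 65 2A 66 E7.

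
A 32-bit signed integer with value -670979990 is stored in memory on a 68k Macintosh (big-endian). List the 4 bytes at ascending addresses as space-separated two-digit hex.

Two's complement of -670979990 in 32 bits: 670979990 = 0x27FE5796; invert → 0xD801A869; add 1 → 0xD801A86A.
Split into bytes (most-significant first): D8 01 A8 6A.
Big-endian: lowest address holds the most-significant byte.
So the memory order matches the most-significant-first order: D8 01 A8 6A.

D8 01 A8 6A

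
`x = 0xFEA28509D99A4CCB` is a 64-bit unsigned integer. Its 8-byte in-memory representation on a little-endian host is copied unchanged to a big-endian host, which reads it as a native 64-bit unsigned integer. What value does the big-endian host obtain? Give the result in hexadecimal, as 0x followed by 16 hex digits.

0xCB4C9AD90985A2FE

Stored little-endian, the bytes at ascending addresses are CB 4C 9A D9 09 85 A2 FE.
Read back as big-endian, the last byte is least significant, giving 0xCB4C9AD90985A2FE.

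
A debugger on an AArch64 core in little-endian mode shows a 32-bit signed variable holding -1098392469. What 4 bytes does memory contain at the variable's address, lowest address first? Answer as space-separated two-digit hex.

Two's complement of -1098392469 in 32 bits: 1098392469 = 0x41782395; invert → 0xBE87DC6A; add 1 → 0xBE87DC6B.
Split into bytes (most-significant first): BE 87 DC 6B.
Little-endian: lowest address holds the least-significant byte.
So at ascending addresses the bytes are 6B DC 87 BE.

6B DC 87 BE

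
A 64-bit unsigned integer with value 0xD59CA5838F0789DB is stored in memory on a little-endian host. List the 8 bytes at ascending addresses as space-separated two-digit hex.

Split into bytes (most-significant first): D5 9C A5 83 8F 07 89 DB.
Little-endian: lowest address holds the least-significant byte.
So at ascending addresses the bytes are DB 89 07 8F 83 A5 9C D5.

DB 89 07 8F 83 A5 9C D5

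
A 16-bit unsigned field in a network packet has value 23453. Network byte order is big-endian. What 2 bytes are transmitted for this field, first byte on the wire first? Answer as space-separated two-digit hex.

5B 9D

23453 in hexadecimal, padded to 16 bits, is 0x5B9D.
Split into bytes (most-significant first): 5B 9D.
In big-endian order the high byte comes first in memory.
So the memory order matches the most-significant-first order: 5B 9D.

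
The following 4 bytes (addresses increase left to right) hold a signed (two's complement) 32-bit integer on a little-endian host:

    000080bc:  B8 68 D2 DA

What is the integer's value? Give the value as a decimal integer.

In little-endian order the low byte comes first in memory.
Reassemble most-significant byte first: DA D2 68 B8 → 0xDAD268B8.
Top bit is set, so as a signed 32-bit value this is 0xDAD268B8 − 2^32 = -623744840.

-623744840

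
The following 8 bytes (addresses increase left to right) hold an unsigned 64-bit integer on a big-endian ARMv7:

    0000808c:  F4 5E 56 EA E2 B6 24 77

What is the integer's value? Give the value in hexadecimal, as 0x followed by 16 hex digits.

0xF45E56EAE2B62477

Big-endian: lowest address holds the most-significant byte.
The bytes are already most-significant first: 0xF45E56EAE2B62477.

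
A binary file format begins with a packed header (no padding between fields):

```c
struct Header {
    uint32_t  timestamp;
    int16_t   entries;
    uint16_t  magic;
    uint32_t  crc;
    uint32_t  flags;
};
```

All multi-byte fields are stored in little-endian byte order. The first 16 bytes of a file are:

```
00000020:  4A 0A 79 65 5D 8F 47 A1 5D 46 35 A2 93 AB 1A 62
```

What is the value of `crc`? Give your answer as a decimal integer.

2721400413

`crc` follows `timestamp` (4 B), `entries` (2 B), `magic` (2 B), so it starts at offset 4 + 2 + 2 = 8 and occupies 4 bytes.
Bytes at offsets 8..11: 5D 46 35 A2.
Little-endian stores the least-significant byte at the lowest address.
Reassemble most-significant byte first: A2 35 46 5D → 0xA235465D.
0xA235465D = 2721400413.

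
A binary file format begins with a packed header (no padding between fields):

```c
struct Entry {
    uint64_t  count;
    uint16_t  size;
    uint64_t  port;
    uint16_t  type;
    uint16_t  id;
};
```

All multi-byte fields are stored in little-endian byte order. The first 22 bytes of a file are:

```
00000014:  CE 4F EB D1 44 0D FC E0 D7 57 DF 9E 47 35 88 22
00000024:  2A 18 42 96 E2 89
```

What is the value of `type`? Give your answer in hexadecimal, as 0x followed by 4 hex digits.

0x9642

`type` follows `count` (8 B), `size` (2 B), `port` (8 B), so it starts at offset 8 + 2 + 8 = 18 and occupies 2 bytes.
Bytes at offsets 18..19: 42 96.
Little-endian: lowest address holds the least-significant byte.
Reassemble most-significant byte first: 96 42 → 0x9642.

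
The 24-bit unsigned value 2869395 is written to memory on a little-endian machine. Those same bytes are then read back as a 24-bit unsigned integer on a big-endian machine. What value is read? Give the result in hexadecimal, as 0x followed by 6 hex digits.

2869395 in 24-bit hexadecimal is 0x2BC893.
Stored little-endian, the bytes at ascending addresses are 93 C8 2B.
Read back as big-endian, the last byte is least significant, giving 0x93C82B.

0x93C82B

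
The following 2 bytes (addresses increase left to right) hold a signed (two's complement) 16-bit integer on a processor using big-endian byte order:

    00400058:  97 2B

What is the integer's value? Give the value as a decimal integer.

-26837

Big-endian stores the most-significant byte at the lowest address.
The bytes are already most-significant first: 0x972B.
Top bit is set, so as a signed 16-bit value this is 0x972B − 2^16 = -26837.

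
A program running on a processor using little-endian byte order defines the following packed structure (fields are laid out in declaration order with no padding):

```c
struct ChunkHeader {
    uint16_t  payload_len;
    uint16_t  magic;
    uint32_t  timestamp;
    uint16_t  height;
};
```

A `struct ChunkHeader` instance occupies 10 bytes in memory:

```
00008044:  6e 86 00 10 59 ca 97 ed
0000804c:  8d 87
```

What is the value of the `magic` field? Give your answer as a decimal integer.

4096

`magic` follows `payload_len` (2 bytes), so it starts at byte offset 2 and occupies 2 bytes.
Bytes at offsets 2..3: 00 10.
Little-endian: lowest address holds the least-significant byte.
Reassemble most-significant byte first: 10 00 → 0x1000.
0x1000 = 4096.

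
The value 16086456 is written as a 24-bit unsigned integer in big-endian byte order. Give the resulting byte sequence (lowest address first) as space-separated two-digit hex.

16086456 in hexadecimal, padded to 24 bits, is 0xF575B8.
Split into bytes (most-significant first): F5 75 B8.
Big-endian: lowest address holds the most-significant byte.
So the memory order matches the most-significant-first order: F5 75 B8.

F5 75 B8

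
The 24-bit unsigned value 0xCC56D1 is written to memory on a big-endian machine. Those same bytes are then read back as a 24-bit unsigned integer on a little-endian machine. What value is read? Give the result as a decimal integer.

Stored big-endian, the bytes at ascending addresses are CC 56 D1.
Read back as little-endian, the first byte is least significant, giving 0xD156CC.
0xD156CC = 13719244.

13719244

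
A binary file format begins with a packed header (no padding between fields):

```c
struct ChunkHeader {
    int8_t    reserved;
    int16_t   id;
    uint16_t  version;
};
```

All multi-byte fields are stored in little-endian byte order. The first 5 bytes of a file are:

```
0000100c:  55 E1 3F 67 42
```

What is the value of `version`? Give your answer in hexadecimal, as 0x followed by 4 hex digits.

`version` follows `reserved` (1 B), `id` (2 B), so it starts at offset 1 + 2 = 3 and occupies 2 bytes.
Bytes at offsets 3..4: 67 42.
Little-endian stores the least-significant byte at the lowest address.
Reassemble most-significant byte first: 42 67 → 0x4267.

0x4267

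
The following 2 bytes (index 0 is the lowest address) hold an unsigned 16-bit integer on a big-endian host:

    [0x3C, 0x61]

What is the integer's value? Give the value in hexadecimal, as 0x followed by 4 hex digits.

0x3C61

In big-endian order the high byte comes first in memory.
The bytes are already most-significant first: 0x3C61.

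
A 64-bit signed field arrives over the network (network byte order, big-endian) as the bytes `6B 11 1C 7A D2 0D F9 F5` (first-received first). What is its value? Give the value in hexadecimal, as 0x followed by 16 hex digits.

In big-endian order the high byte comes first in memory.
The bytes are already most-significant first: 0x6B111C7AD20DF9F5.

0x6B111C7AD20DF9F5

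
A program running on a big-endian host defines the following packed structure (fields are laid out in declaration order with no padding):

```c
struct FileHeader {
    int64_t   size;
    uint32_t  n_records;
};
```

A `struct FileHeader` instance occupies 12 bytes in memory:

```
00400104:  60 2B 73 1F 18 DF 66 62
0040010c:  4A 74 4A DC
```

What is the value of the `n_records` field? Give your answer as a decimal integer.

1249135324

`n_records` follows `size` (8 bytes), so it starts at byte offset 8 and occupies 4 bytes.
Bytes at offsets 8..11: 4A 74 4A DC.
In big-endian order the high byte comes first in memory.
The bytes are already most-significant first: 0x4A744ADC.
0x4A744ADC = 1249135324.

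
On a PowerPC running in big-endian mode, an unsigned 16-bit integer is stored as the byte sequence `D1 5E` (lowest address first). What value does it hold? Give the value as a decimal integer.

In big-endian order the high byte comes first in memory.
The bytes are already most-significant first: 0xD15E.
0xD15E = 53598.

53598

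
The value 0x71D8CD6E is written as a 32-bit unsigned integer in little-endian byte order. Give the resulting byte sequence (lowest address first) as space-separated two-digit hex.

6E CD D8 71

Split into bytes (most-significant first): 71 D8 CD 6E.
Little-endian stores the least-significant byte at the lowest address.
So at ascending addresses the bytes are 6E CD D8 71.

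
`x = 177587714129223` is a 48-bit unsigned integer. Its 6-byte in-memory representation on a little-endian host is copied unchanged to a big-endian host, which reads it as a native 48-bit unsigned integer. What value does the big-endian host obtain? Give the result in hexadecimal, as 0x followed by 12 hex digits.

177587714129223 in 48-bit hexadecimal is 0xA183DC9DFD47.
Stored little-endian, the bytes at ascending addresses are 47 FD 9D DC 83 A1.
Read back as big-endian, the last byte is least significant, giving 0x47FD9DDC83A1.

0x47FD9DDC83A1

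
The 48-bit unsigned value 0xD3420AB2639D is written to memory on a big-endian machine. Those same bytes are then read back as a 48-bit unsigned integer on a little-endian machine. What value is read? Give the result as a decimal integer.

173051514340051

Stored big-endian, the bytes at ascending addresses are D3 42 0A B2 63 9D.
Read back as little-endian, the first byte is least significant, giving 0x9D63B20A42D3.
0x9D63B20A42D3 = 173051514340051.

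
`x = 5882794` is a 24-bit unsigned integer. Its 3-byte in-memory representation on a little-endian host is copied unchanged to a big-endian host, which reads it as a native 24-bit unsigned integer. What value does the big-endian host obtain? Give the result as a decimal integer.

5882794 in 24-bit hexadecimal is 0x59C3AA.
Stored little-endian, the bytes at ascending addresses are AA C3 59.
Read back as big-endian, the last byte is least significant, giving 0xAAC359.
0xAAC359 = 11191129.

11191129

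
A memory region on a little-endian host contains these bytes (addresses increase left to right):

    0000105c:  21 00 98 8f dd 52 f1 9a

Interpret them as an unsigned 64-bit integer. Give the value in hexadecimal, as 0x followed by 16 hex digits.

Little-endian stores the least-significant byte at the lowest address.
Reassemble most-significant byte first: 9A F1 52 DD 8F 98 00 21 → 0x9AF152DD8F980021.

0x9AF152DD8F980021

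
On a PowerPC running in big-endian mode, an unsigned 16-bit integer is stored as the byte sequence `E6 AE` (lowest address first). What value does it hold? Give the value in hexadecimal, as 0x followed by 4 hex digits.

Big-endian stores the most-significant byte at the lowest address.
The bytes are already most-significant first: 0xE6AE.

0xE6AE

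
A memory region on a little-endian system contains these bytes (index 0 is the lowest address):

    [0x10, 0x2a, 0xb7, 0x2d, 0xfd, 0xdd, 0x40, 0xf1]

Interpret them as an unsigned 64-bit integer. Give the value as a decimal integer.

17384138641113557520

Little-endian: lowest address holds the least-significant byte.
Reassemble most-significant byte first: F1 40 DD FD 2D B7 2A 10 → 0xF140DDFD2DB72A10.
0xF140DDFD2DB72A10 = 17384138641113557520.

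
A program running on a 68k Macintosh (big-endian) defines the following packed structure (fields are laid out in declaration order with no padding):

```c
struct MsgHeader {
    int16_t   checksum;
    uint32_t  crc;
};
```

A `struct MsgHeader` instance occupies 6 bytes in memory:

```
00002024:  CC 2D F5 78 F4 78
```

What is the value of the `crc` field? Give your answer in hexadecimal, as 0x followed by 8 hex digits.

0xF578F478

`crc` follows `checksum` (2 bytes), so it starts at byte offset 2 and occupies 4 bytes.
Bytes at offsets 2..5: F5 78 F4 78.
Big-endian stores the most-significant byte at the lowest address.
The bytes are already most-significant first: 0xF578F478.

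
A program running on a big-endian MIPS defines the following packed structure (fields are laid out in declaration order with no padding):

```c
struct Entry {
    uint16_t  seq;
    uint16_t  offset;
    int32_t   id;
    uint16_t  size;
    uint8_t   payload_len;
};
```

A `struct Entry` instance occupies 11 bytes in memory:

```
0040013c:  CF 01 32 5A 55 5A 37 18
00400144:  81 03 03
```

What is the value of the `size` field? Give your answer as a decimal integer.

`size` follows `seq` (2 B), `offset` (2 B), `id` (4 B), so it starts at offset 2 + 2 + 4 = 8 and occupies 2 bytes.
Bytes at offsets 8..9: 81 03.
In big-endian order the high byte comes first in memory.
The bytes are already most-significant first: 0x8103.
0x8103 = 33027.

33027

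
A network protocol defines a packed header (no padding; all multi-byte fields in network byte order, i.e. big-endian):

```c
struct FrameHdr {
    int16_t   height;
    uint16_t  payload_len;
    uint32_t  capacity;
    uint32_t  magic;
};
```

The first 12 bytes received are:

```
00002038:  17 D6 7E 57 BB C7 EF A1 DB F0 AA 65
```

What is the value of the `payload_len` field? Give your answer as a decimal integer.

32343

`payload_len` follows `height` (2 bytes), so it starts at byte offset 2 and occupies 2 bytes.
Bytes at offsets 2..3: 7E 57.
Big-endian stores the most-significant byte at the lowest address.
The bytes are already most-significant first: 0x7E57.
0x7E57 = 32343.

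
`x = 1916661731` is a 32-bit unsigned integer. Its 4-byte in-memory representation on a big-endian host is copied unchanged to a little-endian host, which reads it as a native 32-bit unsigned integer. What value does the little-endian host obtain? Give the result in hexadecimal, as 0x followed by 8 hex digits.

1916661731 in 32-bit hexadecimal is 0x723DEFE3.
Stored big-endian, the bytes at ascending addresses are 72 3D EF E3.
Read back as little-endian, the first byte is least significant, giving 0xE3EF3D72.

0xE3EF3D72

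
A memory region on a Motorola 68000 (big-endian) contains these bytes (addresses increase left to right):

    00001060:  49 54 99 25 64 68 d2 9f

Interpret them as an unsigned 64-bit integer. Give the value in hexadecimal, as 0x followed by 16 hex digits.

Big-endian: lowest address holds the most-significant byte.
The bytes are already most-significant first: 0x495499256468D29F.

0x495499256468D29F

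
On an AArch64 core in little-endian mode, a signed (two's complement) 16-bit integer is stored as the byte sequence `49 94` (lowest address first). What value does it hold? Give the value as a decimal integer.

-27575

In little-endian order the low byte comes first in memory.
Reassemble most-significant byte first: 94 49 → 0x9449.
Top bit is set, so as a signed 16-bit value this is 0x9449 − 2^16 = -27575.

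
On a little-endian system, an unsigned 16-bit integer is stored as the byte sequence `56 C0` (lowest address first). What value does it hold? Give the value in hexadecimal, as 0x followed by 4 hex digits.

In little-endian order the low byte comes first in memory.
Reassemble most-significant byte first: C0 56 → 0xC056.

0xC056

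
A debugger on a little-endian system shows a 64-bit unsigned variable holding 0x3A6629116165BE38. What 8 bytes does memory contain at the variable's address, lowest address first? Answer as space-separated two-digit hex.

38 BE 65 61 11 29 66 3A

Split into bytes (most-significant first): 3A 66 29 11 61 65 BE 38.
Little-endian: lowest address holds the least-significant byte.
So at ascending addresses the bytes are 38 BE 65 61 11 29 66 3A.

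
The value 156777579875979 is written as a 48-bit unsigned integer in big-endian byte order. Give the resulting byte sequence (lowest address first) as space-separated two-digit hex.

8E 96 9F F5 0E 8B

156777579875979 in hexadecimal, padded to 48 bits, is 0x8E969FF50E8B.
Split into bytes (most-significant first): 8E 96 9F F5 0E 8B.
In big-endian order the high byte comes first in memory.
So the memory order matches the most-significant-first order: 8E 96 9F F5 0E 8B.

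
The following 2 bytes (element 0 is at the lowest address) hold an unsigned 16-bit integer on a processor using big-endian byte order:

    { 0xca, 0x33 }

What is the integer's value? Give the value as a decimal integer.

51763

In big-endian order the high byte comes first in memory.
The bytes are already most-significant first: 0xCA33.
0xCA33 = 51763.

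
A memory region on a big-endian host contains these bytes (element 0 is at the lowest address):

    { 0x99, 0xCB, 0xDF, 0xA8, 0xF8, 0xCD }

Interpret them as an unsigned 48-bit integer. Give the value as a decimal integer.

In big-endian order the high byte comes first in memory.
The bytes are already most-significant first: 0x99CBDFA8F8CD.
0x99CBDFA8F8CD = 169100909803725.

169100909803725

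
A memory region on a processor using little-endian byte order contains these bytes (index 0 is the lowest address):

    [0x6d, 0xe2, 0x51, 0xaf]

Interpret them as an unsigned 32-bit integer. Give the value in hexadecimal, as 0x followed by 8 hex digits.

0xAF51E26D

Little-endian: lowest address holds the least-significant byte.
Reassemble most-significant byte first: AF 51 E2 6D → 0xAF51E26D.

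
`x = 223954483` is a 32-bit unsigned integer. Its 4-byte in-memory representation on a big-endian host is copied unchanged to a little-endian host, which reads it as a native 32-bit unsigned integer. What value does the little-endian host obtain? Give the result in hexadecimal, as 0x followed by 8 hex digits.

223954483 in 32-bit hexadecimal is 0x0D594633.
Stored big-endian, the bytes at ascending addresses are 0D 59 46 33.
Read back as little-endian, the first byte is least significant, giving 0x3346590D.

0x3346590D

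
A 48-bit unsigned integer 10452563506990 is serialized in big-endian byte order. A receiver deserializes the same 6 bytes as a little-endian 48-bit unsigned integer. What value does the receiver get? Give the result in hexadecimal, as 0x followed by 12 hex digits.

10452563506990 in 48-bit hexadecimal is 0x0981AD55B72E.
Stored big-endian, the bytes at ascending addresses are 09 81 AD 55 B7 2E.
Read back as little-endian, the first byte is least significant, giving 0x2EB755AD8109.

0x2EB755AD8109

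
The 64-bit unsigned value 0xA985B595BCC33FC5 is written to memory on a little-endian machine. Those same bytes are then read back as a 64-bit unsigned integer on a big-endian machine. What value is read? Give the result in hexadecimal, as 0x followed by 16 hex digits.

0xC53FC3BC95B585A9

Stored little-endian, the bytes at ascending addresses are C5 3F C3 BC 95 B5 85 A9.
Read back as big-endian, the last byte is least significant, giving 0xC53FC3BC95B585A9.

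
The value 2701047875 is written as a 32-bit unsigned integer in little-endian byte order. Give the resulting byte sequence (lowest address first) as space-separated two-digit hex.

43 B8 FE A0

2701047875 in hexadecimal, padded to 32 bits, is 0xA0FEB843.
Split into bytes (most-significant first): A0 FE B8 43.
In little-endian order the low byte comes first in memory.
So at ascending addresses the bytes are 43 B8 FE A0.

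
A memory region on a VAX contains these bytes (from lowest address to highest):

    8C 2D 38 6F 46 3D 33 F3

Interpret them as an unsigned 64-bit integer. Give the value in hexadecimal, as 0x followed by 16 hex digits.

In little-endian order the low byte comes first in memory.
Reassemble most-significant byte first: F3 33 3D 46 6F 38 2D 8C → 0xF3333D466F382D8C.

0xF3333D466F382D8C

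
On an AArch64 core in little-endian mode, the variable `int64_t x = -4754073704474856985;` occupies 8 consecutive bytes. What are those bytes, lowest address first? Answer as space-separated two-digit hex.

E7 31 C0 68 27 23 06 BE

Two's complement of -4754073704474856985 in 64 bits: 4754073704474856985 = 0x41F9DCD8973FCE19; invert → 0xBE06232768C031E6; add 1 → 0xBE06232768C031E7.
Split into bytes (most-significant first): BE 06 23 27 68 C0 31 E7.
Little-endian: lowest address holds the least-significant byte.
So at ascending addresses the bytes are E7 31 C0 68 27 23 06 BE.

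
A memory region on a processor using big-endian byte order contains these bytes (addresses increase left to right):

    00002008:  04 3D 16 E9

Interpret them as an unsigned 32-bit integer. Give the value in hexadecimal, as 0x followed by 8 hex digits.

0x043D16E9

Big-endian: lowest address holds the most-significant byte.
The bytes are already most-significant first: 0x043D16E9.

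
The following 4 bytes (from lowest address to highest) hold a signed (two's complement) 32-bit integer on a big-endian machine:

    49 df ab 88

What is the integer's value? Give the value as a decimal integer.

1239395208

Big-endian: lowest address holds the most-significant byte.
The bytes are already most-significant first: 0x49DFAB88.
0x49DFAB88 = 1239395208.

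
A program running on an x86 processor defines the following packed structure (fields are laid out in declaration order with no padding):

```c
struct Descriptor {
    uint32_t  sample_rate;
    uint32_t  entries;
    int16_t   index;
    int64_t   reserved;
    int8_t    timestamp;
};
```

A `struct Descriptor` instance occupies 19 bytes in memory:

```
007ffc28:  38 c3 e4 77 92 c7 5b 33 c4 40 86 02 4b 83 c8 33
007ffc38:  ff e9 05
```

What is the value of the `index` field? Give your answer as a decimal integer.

`index` follows `sample_rate` (4 B), `entries` (4 B), so it starts at offset 4 + 4 = 8 and occupies 2 bytes.
Bytes at offsets 8..9: C4 40.
Little-endian: lowest address holds the least-significant byte.
Reassemble most-significant byte first: 40 C4 → 0x40C4.
0x40C4 = 16580.

16580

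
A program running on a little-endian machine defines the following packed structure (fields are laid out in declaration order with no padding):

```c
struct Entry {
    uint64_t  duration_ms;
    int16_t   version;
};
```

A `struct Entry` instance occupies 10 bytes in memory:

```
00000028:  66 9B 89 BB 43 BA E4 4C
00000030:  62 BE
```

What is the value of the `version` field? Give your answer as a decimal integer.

`version` follows `duration_ms` (8 bytes), so it starts at byte offset 8 and occupies 2 bytes.
Bytes at offsets 8..9: 62 BE.
Little-endian stores the least-significant byte at the lowest address.
Reassemble most-significant byte first: BE 62 → 0xBE62.
Top bit is set, so as a signed 16-bit value this is 0xBE62 − 2^16 = -16798.

-16798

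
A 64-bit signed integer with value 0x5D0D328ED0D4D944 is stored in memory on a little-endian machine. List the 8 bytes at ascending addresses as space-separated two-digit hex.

Split into bytes (most-significant first): 5D 0D 32 8E D0 D4 D9 44.
In little-endian order the low byte comes first in memory.
So at ascending addresses the bytes are 44 D9 D4 D0 8E 32 0D 5D.

44 D9 D4 D0 8E 32 0D 5D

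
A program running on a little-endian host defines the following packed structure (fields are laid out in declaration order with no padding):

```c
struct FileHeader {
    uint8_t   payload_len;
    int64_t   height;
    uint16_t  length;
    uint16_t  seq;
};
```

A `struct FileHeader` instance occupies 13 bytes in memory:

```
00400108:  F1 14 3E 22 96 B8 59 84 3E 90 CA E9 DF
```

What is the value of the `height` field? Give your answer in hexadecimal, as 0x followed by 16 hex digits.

`height` follows `payload_len` (1 byte), so it starts at byte offset 1 and occupies 8 bytes.
Bytes at offsets 1..8: 14 3E 22 96 B8 59 84 3E.
Little-endian: lowest address holds the least-significant byte.
Reassemble most-significant byte first: 3E 84 59 B8 96 22 3E 14 → 0x3E8459B896223E14.

0x3E8459B896223E14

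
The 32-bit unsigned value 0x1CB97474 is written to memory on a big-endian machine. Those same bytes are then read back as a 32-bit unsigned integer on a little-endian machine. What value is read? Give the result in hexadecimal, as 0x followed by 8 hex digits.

0x7474B91C

Stored big-endian, the bytes at ascending addresses are 1C B9 74 74.
Read back as little-endian, the first byte is least significant, giving 0x7474B91C.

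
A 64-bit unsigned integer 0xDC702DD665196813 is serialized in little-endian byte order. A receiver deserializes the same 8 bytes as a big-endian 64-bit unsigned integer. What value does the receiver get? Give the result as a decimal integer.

Stored little-endian, the bytes at ascending addresses are 13 68 19 65 D6 2D 70 DC.
Read back as big-endian, the last byte is least significant, giving 0x13681965D62D70DC.
0x13681965D62D70DC = 1398395609474232540.

1398395609474232540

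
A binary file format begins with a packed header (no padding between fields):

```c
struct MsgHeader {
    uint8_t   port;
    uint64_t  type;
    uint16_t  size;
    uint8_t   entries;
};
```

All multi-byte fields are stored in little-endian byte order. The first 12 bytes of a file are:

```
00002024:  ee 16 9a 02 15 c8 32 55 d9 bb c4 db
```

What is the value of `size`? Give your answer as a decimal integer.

50363

`size` follows `port` (1 B), `type` (8 B), so it starts at offset 1 + 8 = 9 and occupies 2 bytes.
Bytes at offsets 9..10: BB C4.
In little-endian order the low byte comes first in memory.
Reassemble most-significant byte first: C4 BB → 0xC4BB.
0xC4BB = 50363.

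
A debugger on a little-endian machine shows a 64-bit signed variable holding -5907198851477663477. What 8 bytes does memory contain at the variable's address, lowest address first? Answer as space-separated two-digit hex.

Two's complement of -5907198851477663477 in 64 bits: 5907198851477663477 = 0x51FA960EC7EBEEF5; invert → 0xAE0569F13814110A; add 1 → 0xAE0569F13814110B.
Split into bytes (most-significant first): AE 05 69 F1 38 14 11 0B.
In little-endian order the low byte comes first in memory.
So at ascending addresses the bytes are 0B 11 14 38 F1 69 05 AE.

0B 11 14 38 F1 69 05 AE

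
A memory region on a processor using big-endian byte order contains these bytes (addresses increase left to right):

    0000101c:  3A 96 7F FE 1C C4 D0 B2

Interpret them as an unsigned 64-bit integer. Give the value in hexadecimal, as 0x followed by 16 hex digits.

In big-endian order the high byte comes first in memory.
The bytes are already most-significant first: 0x3A967FFE1CC4D0B2.

0x3A967FFE1CC4D0B2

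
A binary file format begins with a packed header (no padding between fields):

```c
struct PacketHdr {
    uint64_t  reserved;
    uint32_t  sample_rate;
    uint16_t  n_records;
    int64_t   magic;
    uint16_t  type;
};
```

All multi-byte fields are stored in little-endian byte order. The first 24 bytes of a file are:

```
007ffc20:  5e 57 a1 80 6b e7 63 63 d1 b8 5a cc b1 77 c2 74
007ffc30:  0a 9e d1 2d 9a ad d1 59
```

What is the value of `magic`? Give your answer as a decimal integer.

`magic` follows `reserved` (8 B), `sample_rate` (4 B), `n_records` (2 B), so it starts at offset 8 + 4 + 2 = 14 and occupies 8 bytes.
Bytes at offsets 14..21: C2 74 0A 9E D1 2D 9A AD.
Little-endian: lowest address holds the least-significant byte.
Reassemble most-significant byte first: AD 9A 2D D1 9E 0A 74 C2 → 0xAD9A2DD19E0A74C2.
Top bit is set, so as a signed 64-bit value this is 0xAD9A2DD19E0A74C2 − 2^64 = -5937382780411677502.

-5937382780411677502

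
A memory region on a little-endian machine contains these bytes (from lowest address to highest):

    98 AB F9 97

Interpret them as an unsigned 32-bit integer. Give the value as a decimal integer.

2549722008

Little-endian: lowest address holds the least-significant byte.
Reassemble most-significant byte first: 97 F9 AB 98 → 0x97F9AB98.
0x97F9AB98 = 2549722008.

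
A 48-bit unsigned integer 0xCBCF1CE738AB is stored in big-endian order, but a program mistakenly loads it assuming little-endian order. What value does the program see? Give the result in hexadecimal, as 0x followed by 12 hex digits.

0xAB38E71CCFCB

Stored big-endian, the bytes at ascending addresses are CB CF 1C E7 38 AB.
Read back as little-endian, the first byte is least significant, giving 0xAB38E71CCFCB.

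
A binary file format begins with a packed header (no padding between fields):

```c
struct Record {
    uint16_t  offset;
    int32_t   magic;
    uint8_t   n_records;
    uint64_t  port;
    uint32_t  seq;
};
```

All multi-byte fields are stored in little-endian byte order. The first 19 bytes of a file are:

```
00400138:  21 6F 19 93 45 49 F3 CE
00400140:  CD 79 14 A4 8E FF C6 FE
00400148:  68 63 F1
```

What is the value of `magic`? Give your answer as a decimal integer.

`magic` follows `offset` (2 bytes), so it starts at byte offset 2 and occupies 4 bytes.
Bytes at offsets 2..5: 19 93 45 49.
Little-endian: lowest address holds the least-significant byte.
Reassemble most-significant byte first: 49 45 93 19 → 0x49459319.
0x49459319 = 1229296409.

1229296409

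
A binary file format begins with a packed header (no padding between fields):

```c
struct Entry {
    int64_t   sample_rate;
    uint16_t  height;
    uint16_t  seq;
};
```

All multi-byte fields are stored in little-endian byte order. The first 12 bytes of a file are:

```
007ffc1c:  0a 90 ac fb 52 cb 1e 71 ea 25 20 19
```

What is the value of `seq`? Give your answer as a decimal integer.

6432

`seq` follows `sample_rate` (8 B), `height` (2 B), so it starts at offset 8 + 2 = 10 and occupies 2 bytes.
Bytes at offsets 10..11: 20 19.
Little-endian: lowest address holds the least-significant byte.
Reassemble most-significant byte first: 19 20 → 0x1920.
0x1920 = 6432.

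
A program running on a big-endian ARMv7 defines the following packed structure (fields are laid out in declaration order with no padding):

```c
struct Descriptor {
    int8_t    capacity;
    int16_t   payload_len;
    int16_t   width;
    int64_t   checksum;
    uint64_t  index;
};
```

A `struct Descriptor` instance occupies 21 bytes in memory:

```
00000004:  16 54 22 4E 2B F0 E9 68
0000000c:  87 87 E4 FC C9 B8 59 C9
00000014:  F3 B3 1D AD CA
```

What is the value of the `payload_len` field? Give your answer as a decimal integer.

`payload_len` follows `capacity` (1 byte), so it starts at byte offset 1 and occupies 2 bytes.
Bytes at offsets 1..2: 54 22.
Big-endian stores the most-significant byte at the lowest address.
The bytes are already most-significant first: 0x5422.
0x5422 = 21538.

21538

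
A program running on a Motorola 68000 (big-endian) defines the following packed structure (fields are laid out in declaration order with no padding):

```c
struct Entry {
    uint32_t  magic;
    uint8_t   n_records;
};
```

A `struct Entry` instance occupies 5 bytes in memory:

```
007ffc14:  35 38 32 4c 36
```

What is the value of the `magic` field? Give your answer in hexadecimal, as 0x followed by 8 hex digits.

`magic` is the first field, at byte offset 0, occupying 4 bytes.
Bytes at offsets 0..3: 35 38 32 4C.
Big-endian: lowest address holds the most-significant byte.
The bytes are already most-significant first: 0x3538324C.

0x3538324C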